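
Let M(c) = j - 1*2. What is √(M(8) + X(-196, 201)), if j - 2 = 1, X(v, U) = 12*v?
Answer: I*√2351 ≈ 48.487*I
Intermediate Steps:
j = 3 (j = 2 + 1 = 3)
M(c) = 1 (M(c) = 3 - 1*2 = 3 - 2 = 1)
√(M(8) + X(-196, 201)) = √(1 + 12*(-196)) = √(1 - 2352) = √(-2351) = I*√2351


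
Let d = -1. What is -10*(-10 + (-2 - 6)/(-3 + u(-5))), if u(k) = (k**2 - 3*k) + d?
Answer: 920/9 ≈ 102.22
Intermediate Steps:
u(k) = -1 + k**2 - 3*k (u(k) = (k**2 - 3*k) - 1 = -1 + k**2 - 3*k)
-10*(-10 + (-2 - 6)/(-3 + u(-5))) = -10*(-10 + (-2 - 6)/(-3 + (-1 + (-5)**2 - 3*(-5)))) = -10*(-10 - 8/(-3 + (-1 + 25 + 15))) = -10*(-10 - 8/(-3 + 39)) = -10*(-10 - 8/36) = -10*(-10 - 8*1/36) = -10*(-10 - 2/9) = -10*(-92/9) = 920/9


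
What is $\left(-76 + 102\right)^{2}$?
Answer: $676$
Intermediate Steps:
$\left(-76 + 102\right)^{2} = 26^{2} = 676$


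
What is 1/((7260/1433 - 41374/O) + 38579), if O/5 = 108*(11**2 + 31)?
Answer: 58810320/2269111641209 ≈ 2.5918e-5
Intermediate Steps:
O = 82080 (O = 5*(108*(11**2 + 31)) = 5*(108*(121 + 31)) = 5*(108*152) = 5*16416 = 82080)
1/((7260/1433 - 41374/O) + 38579) = 1/((7260/1433 - 41374/82080) + 38579) = 1/((7260*(1/1433) - 41374*1/82080) + 38579) = 1/((7260/1433 - 20687/41040) + 38579) = 1/(268305929/58810320 + 38579) = 1/(2269111641209/58810320) = 58810320/2269111641209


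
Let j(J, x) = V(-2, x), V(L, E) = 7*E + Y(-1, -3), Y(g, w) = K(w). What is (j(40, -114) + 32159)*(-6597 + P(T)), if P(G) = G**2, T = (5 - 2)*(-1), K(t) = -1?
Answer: -206599680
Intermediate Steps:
Y(g, w) = -1
T = -3 (T = 3*(-1) = -3)
V(L, E) = -1 + 7*E (V(L, E) = 7*E - 1 = -1 + 7*E)
j(J, x) = -1 + 7*x
(j(40, -114) + 32159)*(-6597 + P(T)) = ((-1 + 7*(-114)) + 32159)*(-6597 + (-3)**2) = ((-1 - 798) + 32159)*(-6597 + 9) = (-799 + 32159)*(-6588) = 31360*(-6588) = -206599680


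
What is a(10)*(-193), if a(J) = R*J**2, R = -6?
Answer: 115800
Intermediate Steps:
a(J) = -6*J**2
a(10)*(-193) = -6*10**2*(-193) = -6*100*(-193) = -600*(-193) = 115800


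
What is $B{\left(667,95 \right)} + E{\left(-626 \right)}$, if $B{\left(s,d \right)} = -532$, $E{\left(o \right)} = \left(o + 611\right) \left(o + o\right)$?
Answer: $18248$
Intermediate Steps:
$E{\left(o \right)} = 2 o \left(611 + o\right)$ ($E{\left(o \right)} = \left(611 + o\right) 2 o = 2 o \left(611 + o\right)$)
$B{\left(667,95 \right)} + E{\left(-626 \right)} = -532 + 2 \left(-626\right) \left(611 - 626\right) = -532 + 2 \left(-626\right) \left(-15\right) = -532 + 18780 = 18248$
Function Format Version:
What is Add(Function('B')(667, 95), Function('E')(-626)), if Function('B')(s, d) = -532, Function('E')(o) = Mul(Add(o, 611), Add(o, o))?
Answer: 18248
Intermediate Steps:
Function('E')(o) = Mul(2, o, Add(611, o)) (Function('E')(o) = Mul(Add(611, o), Mul(2, o)) = Mul(2, o, Add(611, o)))
Add(Function('B')(667, 95), Function('E')(-626)) = Add(-532, Mul(2, -626, Add(611, -626))) = Add(-532, Mul(2, -626, -15)) = Add(-532, 18780) = 18248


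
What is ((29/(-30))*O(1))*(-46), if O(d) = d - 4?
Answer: -667/5 ≈ -133.40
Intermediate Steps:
O(d) = -4 + d
((29/(-30))*O(1))*(-46) = ((29/(-30))*(-4 + 1))*(-46) = ((29*(-1/30))*(-3))*(-46) = -29/30*(-3)*(-46) = (29/10)*(-46) = -667/5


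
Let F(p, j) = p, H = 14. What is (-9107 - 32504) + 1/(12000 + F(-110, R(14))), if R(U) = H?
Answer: -494754789/11890 ≈ -41611.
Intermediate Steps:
R(U) = 14
(-9107 - 32504) + 1/(12000 + F(-110, R(14))) = (-9107 - 32504) + 1/(12000 - 110) = -41611 + 1/11890 = -494754789/11890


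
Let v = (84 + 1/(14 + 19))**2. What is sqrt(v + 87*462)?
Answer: sqrt(51460795)/33 ≈ 217.38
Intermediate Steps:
v = 7689529/1089 (v = (84 + 1/33)**2 = (2773/33)**2 = 7689529/1089 ≈ 7061.1)
sqrt(v + 87*462) = sqrt(7689529/1089 + 87*462) = sqrt(7689529/1089 + 40194) = sqrt(51460795/1089) = sqrt(51460795)/33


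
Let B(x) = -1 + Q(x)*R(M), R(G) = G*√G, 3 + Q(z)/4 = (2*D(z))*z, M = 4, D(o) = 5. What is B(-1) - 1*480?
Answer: -897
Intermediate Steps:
Q(z) = -12 + 40*z (Q(z) = -12 + 4*((2*5)*z) = -12 + 4*(10*z) = -12 + 40*z)
R(G) = G^(3/2)
B(x) = -97 + 320*x (B(x) = -1 + (-12 + 40*x)*4^(3/2) = -1 + (-12 + 40*x)*8 = -1 + (-96 + 320*x) = -97 + 320*x)
B(-1) - 1*480 = (-97 + 320*(-1)) - 1*480 = (-97 - 320) - 480 = -417 - 480 = -897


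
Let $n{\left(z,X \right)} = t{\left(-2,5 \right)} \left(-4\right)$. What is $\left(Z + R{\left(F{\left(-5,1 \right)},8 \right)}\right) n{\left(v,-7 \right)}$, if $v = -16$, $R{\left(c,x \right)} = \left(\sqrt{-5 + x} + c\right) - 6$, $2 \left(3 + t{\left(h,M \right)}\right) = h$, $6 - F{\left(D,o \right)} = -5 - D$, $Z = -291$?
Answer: $-4656 + 16 \sqrt{3} \approx -4628.3$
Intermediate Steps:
$F{\left(D,o \right)} = 11 + D$ ($F{\left(D,o \right)} = 6 - \left(-5 - D\right) = 6 + \left(5 + D\right) = 11 + D$)
$t{\left(h,M \right)} = -3 + \frac{h}{2}$
$R{\left(c,x \right)} = -6 + c + \sqrt{-5 + x}$ ($R{\left(c,x \right)} = \left(c + \sqrt{-5 + x}\right) - 6 = -6 + c + \sqrt{-5 + x}$)
$n{\left(z,X \right)} = 16$ ($n{\left(z,X \right)} = \left(-3 + \frac{1}{2} \left(-2\right)\right) \left(-4\right) = \left(-3 - 1\right) \left(-4\right) = \left(-4\right) \left(-4\right) = 16$)
$\left(Z + R{\left(F{\left(-5,1 \right)},8 \right)}\right) n{\left(v,-7 \right)} = \left(-291 + \left(-6 + \left(11 - 5\right) + \sqrt{-5 + 8}\right)\right) 16 = \left(-291 + \left(-6 + 6 + \sqrt{3}\right)\right) 16 = \left(-291 + \sqrt{3}\right) 16 = -4656 + 16 \sqrt{3}$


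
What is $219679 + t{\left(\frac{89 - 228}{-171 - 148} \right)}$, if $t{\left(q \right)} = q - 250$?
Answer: $\frac{69997990}{319} \approx 2.1943 \cdot 10^{5}$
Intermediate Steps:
$t{\left(q \right)} = -250 + q$ ($t{\left(q \right)} = q - 250 = -250 + q$)
$219679 + t{\left(\frac{89 - 228}{-171 - 148} \right)} = 219679 - \left(250 - \frac{89 - 228}{-171 - 148}\right) = 219679 - \left(250 + \frac{139}{-319}\right) = 219679 - \frac{79611}{319} = \frac{69997990}{319}$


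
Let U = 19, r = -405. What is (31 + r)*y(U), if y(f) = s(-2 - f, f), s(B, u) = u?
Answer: -7106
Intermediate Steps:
y(f) = f
(31 + r)*y(U) = (31 - 405)*19 = -374*19 = -7106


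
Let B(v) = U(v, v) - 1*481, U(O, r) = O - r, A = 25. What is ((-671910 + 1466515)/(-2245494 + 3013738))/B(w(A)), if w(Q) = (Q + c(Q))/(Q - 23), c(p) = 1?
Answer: -794605/369525364 ≈ -0.0021503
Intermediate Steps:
w(Q) = (1 + Q)/(-23 + Q) (w(Q) = (Q + 1)/(Q - 23) = (1 + Q)/(-23 + Q))
B(v) = -481 (B(v) = (v - v) - 1*481 = 0 - 481 = -481)
((-671910 + 1466515)/(-2245494 + 3013738))/B(w(A)) = ((-671910 + 1466515)/(-2245494 + 3013738))/(-481) = (794605/768244)*(-1/481) = -794605/369525364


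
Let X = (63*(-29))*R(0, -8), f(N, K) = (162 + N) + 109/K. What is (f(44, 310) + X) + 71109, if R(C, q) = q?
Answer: 26638719/310 ≈ 85931.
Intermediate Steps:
f(N, K) = 162 + N + 109/K
X = 14616 (X = (63*(-29))*(-8) = -1827*(-8) = 14616)
(f(44, 310) + X) + 71109 = ((162 + 44 + 109/310) + 14616) + 71109 = (63969/310 + 14616) + 71109 = 4594929/310 + 71109 = 26638719/310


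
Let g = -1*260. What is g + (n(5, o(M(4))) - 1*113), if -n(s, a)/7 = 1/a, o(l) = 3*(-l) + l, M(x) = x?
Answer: -2977/8 ≈ -372.13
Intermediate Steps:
g = -260
o(l) = -2*l (o(l) = -3*l + l = -2*l)
n(s, a) = -7/a
g + (n(5, o(M(4))) - 1*113) = -260 + (-7/((-2*4)) - 1*113) = -260 + (-7/(-8) - 113) = -260 + (-7*(-⅛) - 113) = -260 + (7/8 - 113) = -260 - 897/8 = -2977/8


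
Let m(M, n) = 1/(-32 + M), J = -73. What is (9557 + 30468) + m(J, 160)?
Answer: 4202624/105 ≈ 40025.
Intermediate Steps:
(9557 + 30468) + m(J, 160) = (9557 + 30468) + 1/(-32 - 73) = 40025 + 1/(-105) = 40025 - 1/105 = 4202624/105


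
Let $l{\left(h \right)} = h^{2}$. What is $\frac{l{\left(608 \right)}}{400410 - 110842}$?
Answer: $\frac{11552}{9049} \approx 1.2766$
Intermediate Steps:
$\frac{l{\left(608 \right)}}{400410 - 110842} = \frac{608^{2}}{400410 - 110842} = \frac{369664}{289568} = 369664 \cdot \frac{1}{289568} = \frac{11552}{9049}$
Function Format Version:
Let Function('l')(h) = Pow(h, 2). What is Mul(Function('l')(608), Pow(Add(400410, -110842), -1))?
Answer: Rational(11552, 9049) ≈ 1.2766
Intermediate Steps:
Mul(Function('l')(608), Pow(Add(400410, -110842), -1)) = Mul(Pow(608, 2), Pow(Add(400410, -110842), -1)) = Mul(369664, Pow(289568, -1)) = Mul(369664, Rational(1, 289568)) = Rational(11552, 9049)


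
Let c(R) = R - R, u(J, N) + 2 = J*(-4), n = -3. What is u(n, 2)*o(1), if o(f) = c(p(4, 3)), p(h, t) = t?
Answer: 0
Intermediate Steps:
u(J, N) = -2 - 4*J (u(J, N) = -2 + J*(-4) = -2 - 4*J)
c(R) = 0
o(f) = 0
u(n, 2)*o(1) = (-2 - 4*(-3))*0 = (-2 + 12)*0 = 10*0 = 0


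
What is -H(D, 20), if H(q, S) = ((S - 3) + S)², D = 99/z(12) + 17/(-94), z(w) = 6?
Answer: -1369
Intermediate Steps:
D = 767/47 (D = 99/6 + 17/(-94) = 99*(⅙) + 17*(-1/94) = 33/2 - 17/94 = 767/47 ≈ 16.319)
H(q, S) = (-3 + 2*S)² (H(q, S) = ((-3 + S) + S)² = (-3 + 2*S)²)
-H(D, 20) = -(-3 + 2*20)² = -(-3 + 40)² = -1*37² = -1*1369 = -1369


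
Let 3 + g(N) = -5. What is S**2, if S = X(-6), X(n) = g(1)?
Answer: 64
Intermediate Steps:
g(N) = -8 (g(N) = -3 - 5 = -8)
X(n) = -8
S = -8
S**2 = (-8)**2 = 64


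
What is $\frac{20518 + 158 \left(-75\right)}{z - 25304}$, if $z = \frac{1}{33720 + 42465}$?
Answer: $- \frac{660371580}{1927785239} \approx -0.34255$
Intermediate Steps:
$z = \frac{1}{76185} \approx 1.3126 \cdot 10^{-5}$
$\frac{20518 + 158 \left(-75\right)}{z - 25304} = \frac{20518 + 158 \left(-75\right)}{\frac{1}{76185} - 25304} = \frac{20518 - 11850}{- \frac{1927785239}{76185}} = 8668 \left(- \frac{76185}{1927785239}\right) = - \frac{660371580}{1927785239}$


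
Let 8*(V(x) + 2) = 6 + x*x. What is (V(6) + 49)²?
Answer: 43681/16 ≈ 2730.1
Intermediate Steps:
V(x) = -5/4 + x²/8 (V(x) = -2 + (6 + x*x)/8 = -2 + (6 + x²)/8 = -2 + (¾ + x²/8) = -5/4 + x²/8)
(V(6) + 49)² = ((-5/4 + (⅛)*6²) + 49)² = ((-5/4 + (⅛)*36) + 49)² = ((-5/4 + 9/2) + 49)² = (13/4 + 49)² = (209/4)² = 43681/16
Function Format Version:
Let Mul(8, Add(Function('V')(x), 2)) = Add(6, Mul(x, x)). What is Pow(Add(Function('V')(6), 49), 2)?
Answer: Rational(43681, 16) ≈ 2730.1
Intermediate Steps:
Function('V')(x) = Add(Rational(-5, 4), Mul(Rational(1, 8), Pow(x, 2))) (Function('V')(x) = Add(-2, Mul(Rational(1, 8), Add(6, Mul(x, x)))) = Add(-2, Mul(Rational(1, 8), Add(6, Pow(x, 2)))) = Add(-2, Add(Rational(3, 4), Mul(Rational(1, 8), Pow(x, 2)))) = Add(Rational(-5, 4), Mul(Rational(1, 8), Pow(x, 2))))
Pow(Add(Function('V')(6), 49), 2) = Pow(Add(Add(Rational(-5, 4), Mul(Rational(1, 8), Pow(6, 2))), 49), 2) = Pow(Add(Add(Rational(-5, 4), Mul(Rational(1, 8), 36)), 49), 2) = Pow(Add(Add(Rational(-5, 4), Rational(9, 2)), 49), 2) = Pow(Add(Rational(13, 4), 49), 2) = Pow(Rational(209, 4), 2) = Rational(43681, 16)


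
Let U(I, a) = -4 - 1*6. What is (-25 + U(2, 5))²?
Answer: 1225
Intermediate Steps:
U(I, a) = -10 (U(I, a) = -4 - 6 = -10)
(-25 + U(2, 5))² = (-25 - 10)² = (-35)² = 1225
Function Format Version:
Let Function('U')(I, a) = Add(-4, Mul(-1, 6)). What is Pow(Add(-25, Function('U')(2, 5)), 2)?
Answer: 1225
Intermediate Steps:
Function('U')(I, a) = -10 (Function('U')(I, a) = Add(-4, -6) = -10)
Pow(Add(-25, Function('U')(2, 5)), 2) = Pow(Add(-25, -10), 2) = Pow(-35, 2) = 1225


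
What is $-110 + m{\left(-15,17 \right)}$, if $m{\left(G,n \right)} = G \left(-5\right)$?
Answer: $-35$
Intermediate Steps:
$m{\left(G,n \right)} = - 5 G$
$-110 + m{\left(-15,17 \right)} = -110 - -75 = -110 + 75 = -35$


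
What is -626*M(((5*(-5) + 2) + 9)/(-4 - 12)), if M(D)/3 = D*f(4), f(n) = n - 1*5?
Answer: 6573/4 ≈ 1643.3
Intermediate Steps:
f(n) = -5 + n (f(n) = n - 5 = -5 + n)
M(D) = -3*D (M(D) = 3*(D*(-5 + 4)) = 3*(D*(-1)) = 3*(-D) = -3*D)
-626*M(((5*(-5) + 2) + 9)/(-4 - 12)) = -(-1878)*((5*(-5) + 2) + 9)/(-4 - 12) = -(-1878)*((-25 + 2) + 9)/(-16) = -(-1878)*(-23 + 9)*(-1/16) = -(-1878)*(-14*(-1/16)) = -(-1878)*7/8 = -626*(-21/8) = 6573/4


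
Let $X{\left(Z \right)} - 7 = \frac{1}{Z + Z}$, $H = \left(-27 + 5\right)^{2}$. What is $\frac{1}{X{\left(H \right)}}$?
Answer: $\frac{968}{6777} \approx 0.14284$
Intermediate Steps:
$H = 484$ ($H = \left(-22\right)^{2} = 484$)
$X{\left(Z \right)} = 7 + \frac{1}{2 Z}$ ($X{\left(Z \right)} = 7 + \frac{1}{Z + Z} = 7 + \frac{1}{2 Z}$)
$\frac{1}{X{\left(H \right)}} = \frac{1}{7 + \frac{1}{2 \cdot 484}} = \frac{1}{7 + \frac{1}{2} \cdot \frac{1}{484}} = \frac{1}{7 + \frac{1}{968}} = \frac{1}{\frac{6777}{968}} = \frac{968}{6777}$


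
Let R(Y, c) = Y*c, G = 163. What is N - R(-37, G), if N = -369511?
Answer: -363480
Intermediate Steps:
N - R(-37, G) = -369511 - (-37)*163 = -369511 - 1*(-6031) = -369511 + 6031 = -363480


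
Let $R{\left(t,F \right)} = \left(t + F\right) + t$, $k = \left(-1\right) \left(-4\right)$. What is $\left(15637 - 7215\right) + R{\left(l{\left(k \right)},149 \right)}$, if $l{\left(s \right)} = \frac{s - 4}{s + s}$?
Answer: $8571$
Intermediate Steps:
$k = 4$
$l{\left(s \right)} = \frac{-4 + s}{2 s}$
$R{\left(t,F \right)} = F + 2 t$ ($R{\left(t,F \right)} = \left(F + t\right) + t = F + 2 t$)
$\left(15637 - 7215\right) + R{\left(l{\left(k \right)},149 \right)} = \left(15637 - 7215\right) + \left(149 + 2 \frac{-4 + 4}{2 \cdot 4}\right) = 8422 + \left(149 + 2 \cdot \frac{1}{2} \cdot \frac{1}{4} \cdot 0\right) = 8422 + \left(149 + 2 \cdot 0\right) = 8422 + \left(149 + 0\right) = 8422 + 149 = 8571$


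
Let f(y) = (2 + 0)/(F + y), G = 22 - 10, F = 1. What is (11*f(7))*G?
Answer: 33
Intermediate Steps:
G = 12
f(y) = 2/(1 + y) (f(y) = (2 + 0)/(1 + y) = 2/(1 + y))
(11*f(7))*G = (11*(2/(1 + 7)))*12 = (11*(2/8))*12 = (11*(2*(⅛)))*12 = (11*(¼))*12 = (11/4)*12 = 33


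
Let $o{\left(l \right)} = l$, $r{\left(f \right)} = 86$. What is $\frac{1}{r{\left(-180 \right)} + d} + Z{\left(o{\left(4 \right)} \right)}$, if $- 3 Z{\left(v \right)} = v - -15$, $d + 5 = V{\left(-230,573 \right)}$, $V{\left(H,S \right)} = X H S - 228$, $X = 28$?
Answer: $- \frac{7790564}{1230089} \approx -6.3333$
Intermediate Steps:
$V{\left(H,S \right)} = -228 + 28 H S$ ($V{\left(H,S \right)} = 28 H S - 228 = -228 + 28 H S$)
$d = -3690353$ ($d = -5 + \left(-228 + 28 \left(-230\right) 573\right) = -5 - 3690348 = -3690353$)
$Z{\left(v \right)} = -5 - \frac{v}{3}$ ($Z{\left(v \right)} = - \frac{v - -15}{3} = - \frac{v + 15}{3} = - \frac{15 + v}{3} = -5 - \frac{v}{3}$)
$\frac{1}{r{\left(-180 \right)} + d} + Z{\left(o{\left(4 \right)} \right)} = \frac{1}{86 - 3690353} - \frac{19}{3} = \frac{1}{-3690267} - \frac{19}{3} = - \frac{1}{3690267} - \frac{19}{3} = - \frac{7790564}{1230089}$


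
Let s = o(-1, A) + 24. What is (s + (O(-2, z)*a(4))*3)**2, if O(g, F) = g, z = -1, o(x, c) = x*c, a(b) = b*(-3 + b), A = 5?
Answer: 25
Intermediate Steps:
o(x, c) = c*x
s = 19 (s = 5*(-1) + 24 = -5 + 24 = 19)
(s + (O(-2, z)*a(4))*3)**2 = (19 - 8*(-3 + 4)*3)**2 = (19 - 8*3)**2 = (19 - 24)**2 = (-5)**2 = 25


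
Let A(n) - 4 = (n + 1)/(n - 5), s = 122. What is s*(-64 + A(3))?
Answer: -7564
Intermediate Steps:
A(n) = 4 + (1 + n)/(-5 + n) (A(n) = 4 + (n + 1)/(n - 5) = 4 + (1 + n)/(-5 + n))
s*(-64 + A(3)) = 122*(-64 + (-19 + 5*3)/(-5 + 3)) = 122*(-64 + (-19 + 15)/(-2)) = 122*(-64 - 1/2*(-4)) = 122*(-64 + 2) = 122*(-62) = -7564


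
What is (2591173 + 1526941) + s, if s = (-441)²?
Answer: 4312595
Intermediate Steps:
s = 194481
(2591173 + 1526941) + s = (2591173 + 1526941) + 194481 = 4118114 + 194481 = 4312595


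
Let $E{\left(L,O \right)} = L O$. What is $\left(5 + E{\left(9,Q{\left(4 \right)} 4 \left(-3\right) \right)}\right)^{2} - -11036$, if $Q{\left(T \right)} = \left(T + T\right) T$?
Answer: $11920437$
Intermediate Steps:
$Q{\left(T \right)} = 2 T^{2}$ ($Q{\left(T \right)} = 2 T T = 2 T^{2}$)
$\left(5 + E{\left(9,Q{\left(4 \right)} 4 \left(-3\right) \right)}\right)^{2} - -11036 = \left(5 + 9 \cdot 2 \cdot 4^{2} \cdot 4 \left(-3\right)\right)^{2} - -11036 = \left(5 + 9 \cdot 2 \cdot 16 \left(-12\right)\right)^{2} + 11036 = \left(5 + 9 \cdot 32 \left(-12\right)\right)^{2} + 11036 = \left(5 + 9 \left(-384\right)\right)^{2} + 11036 = \left(5 - 3456\right)^{2} + 11036 = \left(-3451\right)^{2} + 11036 = 11909401 + 11036 = 11920437$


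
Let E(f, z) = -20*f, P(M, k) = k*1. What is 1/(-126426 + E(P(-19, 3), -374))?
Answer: -1/126486 ≈ -7.9060e-6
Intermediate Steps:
P(M, k) = k
1/(-126426 + E(P(-19, 3), -374)) = 1/(-126426 - 20*3) = 1/(-126426 - 60) = 1/(-126486) = -1/126486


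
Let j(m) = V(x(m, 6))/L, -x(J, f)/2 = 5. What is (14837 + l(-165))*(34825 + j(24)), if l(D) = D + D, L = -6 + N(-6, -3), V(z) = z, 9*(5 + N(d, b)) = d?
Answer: 3536530967/7 ≈ 5.0522e+8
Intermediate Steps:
N(d, b) = -5 + d/9
x(J, f) = -10 (x(J, f) = -2*5 = -10)
L = -35/3 (L = -6 + (-5 + (⅑)*(-6)) = -6 + (-5 - ⅔) = -6 - 17/3 = -35/3 ≈ -11.667)
j(m) = 6/7 (j(m) = -10/(-35/3) = -10*(-3/35) = 6/7)
l(D) = 2*D
(14837 + l(-165))*(34825 + j(24)) = (14837 + 2*(-165))*(34825 + 6/7) = (14837 - 330)*(243781/7) = 14507*(243781/7) = 3536530967/7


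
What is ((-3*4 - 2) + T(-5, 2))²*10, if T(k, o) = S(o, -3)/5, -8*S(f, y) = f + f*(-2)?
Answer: 77841/40 ≈ 1946.0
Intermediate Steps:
S(f, y) = f/8 (S(f, y) = -(f + f*(-2))/8 = -(f - 2*f)/8 = -(-1)*f/8 = f/8)
T(k, o) = o/40 (T(k, o) = (o/8)/5 = (o/8)*(⅕) = o/40)
((-3*4 - 2) + T(-5, 2))²*10 = ((-3*4 - 2) + (1/40)*2)²*10 = ((-12 - 2) + 1/20)²*10 = (-14 + 1/20)²*10 = (-279/20)²*10 = (77841/400)*10 = 77841/40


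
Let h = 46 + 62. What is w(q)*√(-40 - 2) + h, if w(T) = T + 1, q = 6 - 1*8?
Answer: 108 - I*√42 ≈ 108.0 - 6.4807*I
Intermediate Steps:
q = -2 (q = 6 - 8 = -2)
w(T) = 1 + T
h = 108
w(q)*√(-40 - 2) + h = (1 - 2)*√(-40 - 2) + 108 = -√(-42) + 108 = -I*√42 + 108 = 108 - I*√42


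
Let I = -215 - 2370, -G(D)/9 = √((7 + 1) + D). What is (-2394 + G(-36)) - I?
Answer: 191 - 18*I*√7 ≈ 191.0 - 47.624*I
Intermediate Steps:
G(D) = -9*√(8 + D) (G(D) = -9*√((7 + 1) + D) = -9*√(8 + D))
I = -2585
(-2394 + G(-36)) - I = (-2394 - 9*√(8 - 36)) - 1*(-2585) = (-2394 - 18*I*√7) + 2585 = 191 - 18*I*√7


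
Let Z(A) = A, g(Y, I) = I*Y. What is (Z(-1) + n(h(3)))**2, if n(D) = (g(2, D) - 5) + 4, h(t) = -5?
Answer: 144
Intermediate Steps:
n(D) = -1 + 2*D (n(D) = (D*2 - 5) + 4 = (2*D - 5) + 4 = (-5 + 2*D) + 4 = -1 + 2*D)
(Z(-1) + n(h(3)))**2 = (-1 + (-1 + 2*(-5)))**2 = (-1 + (-1 - 10))**2 = (-1 - 11)**2 = (-12)**2 = 144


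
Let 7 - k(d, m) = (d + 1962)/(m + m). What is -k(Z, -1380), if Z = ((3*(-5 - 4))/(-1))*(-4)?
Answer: -3529/460 ≈ -7.6717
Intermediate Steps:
Z = -108 (Z = -3*(-9)*(-4) = -1*(-27)*(-4) = 27*(-4) = -108)
k(d, m) = 7 - (1962 + d)/(2*m) (k(d, m) = 7 - (d + 1962)/(m + m) = 7 - (1962 + d)/(2*m))
-k(Z, -1380) = -(-1962 - 1*(-108) + 14*(-1380))/(2*(-1380)) = -(-1)*(-1962 + 108 - 19320)/(2*1380) = -(-1)*(-21174)/(2*1380) = -1*3529/460 = -3529/460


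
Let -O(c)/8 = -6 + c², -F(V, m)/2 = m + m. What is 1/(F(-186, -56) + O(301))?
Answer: -1/724536 ≈ -1.3802e-6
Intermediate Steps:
F(V, m) = -4*m (F(V, m) = -2*(m + m) = -4*m)
O(c) = 48 - 8*c² (O(c) = -8*(-6 + c²) = 48 - 8*c²)
1/(F(-186, -56) + O(301)) = 1/(-4*(-56) + (48 - 8*301²)) = 1/(224 + (48 - 8*90601)) = 1/(224 + (48 - 724808)) = 1/(224 - 724760) = 1/(-724536) = -1/724536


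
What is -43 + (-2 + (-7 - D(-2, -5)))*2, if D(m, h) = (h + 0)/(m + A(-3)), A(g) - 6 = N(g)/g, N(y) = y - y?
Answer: -117/2 ≈ -58.500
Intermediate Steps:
N(y) = 0
A(g) = 6 (A(g) = 6 + 0/g = 6 + 0 = 6)
D(m, h) = h/(6 + m) (D(m, h) = (h + 0)/(m + 6) = h/(6 + m))
-43 + (-2 + (-7 - D(-2, -5)))*2 = -43 + (-2 + (-7 - (-5)/(6 - 2)))*2 = -43 + (-2 + (-7 - (-5)/4))*2 = -43 + (-2 + (-7 - 1*(-5/4)))*2 = -43 + (-2 + (-7 + 5/4))*2 = -43 + (-2 - 23/4)*2 = -43 - 31/4*2 = -43 - 31/2 = -117/2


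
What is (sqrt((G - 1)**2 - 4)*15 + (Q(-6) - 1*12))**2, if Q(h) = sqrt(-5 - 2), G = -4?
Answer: (-12 + 15*sqrt(21) + I*sqrt(7))**2 ≈ 3212.3 + 300.23*I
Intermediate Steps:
Q(h) = I*sqrt(7) (Q(h) = sqrt(-7) = I*sqrt(7))
(sqrt((G - 1)**2 - 4)*15 + (Q(-6) - 1*12))**2 = (sqrt((-4 - 1)**2 - 4)*15 + (I*sqrt(7) - 1*12))**2 = (sqrt((-5)**2 - 4)*15 + (I*sqrt(7) - 12))**2 = (sqrt(25 - 4)*15 + (-12 + I*sqrt(7)))**2 = (sqrt(21)*15 + (-12 + I*sqrt(7)))**2 = (15*sqrt(21) + (-12 + I*sqrt(7)))**2 = (-12 + 15*sqrt(21) + I*sqrt(7))**2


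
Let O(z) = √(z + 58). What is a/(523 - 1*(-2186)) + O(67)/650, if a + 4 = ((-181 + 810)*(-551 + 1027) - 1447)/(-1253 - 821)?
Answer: -306253/5618466 + √5/130 ≈ -0.037308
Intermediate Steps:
O(z) = √(58 + z)
a = -306253/2074 (a = -4 + ((-181 + 810)*(-551 + 1027) - 1447)/(-1253 - 821) = -4 + (629*476 - 1447)/(-2074) = -4 + (299404 - 1447)*(-1/2074) = -4 + 297957*(-1/2074) = -4 - 297957/2074 = -306253/2074 ≈ -147.66)
a/(523 - 1*(-2186)) + O(67)/650 = -306253/(2074*(523 - 1*(-2186))) + √(58 + 67)/650 = -306253/(2074*(523 + 2186)) + √125*(1/650) = -306253/2074/2709 + (5*√5)*(1/650) = -306253/2074*1/2709 + √5/130 = -306253/5618466 + √5/130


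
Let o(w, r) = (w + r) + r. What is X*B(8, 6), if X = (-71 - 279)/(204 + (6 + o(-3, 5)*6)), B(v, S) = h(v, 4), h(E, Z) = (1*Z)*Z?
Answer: -200/9 ≈ -22.222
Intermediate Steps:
h(E, Z) = Z² (h(E, Z) = Z*Z = Z²)
o(w, r) = w + 2*r (o(w, r) = (r + w) + r = w + 2*r)
B(v, S) = 16 (B(v, S) = 4² = 16)
X = -25/18 (X = (-71 - 279)/(204 + (6 + (-3 + 2*5)*6)) = -350/(204 + (6 + (-3 + 10)*6)) = -350/(204 + (6 + 7*6)) = -350/(204 + (6 + 42)) = -350/(204 + 48) = -350/252 = -350*1/252 = -25/18 ≈ -1.3889)
X*B(8, 6) = -25/18*16 = -200/9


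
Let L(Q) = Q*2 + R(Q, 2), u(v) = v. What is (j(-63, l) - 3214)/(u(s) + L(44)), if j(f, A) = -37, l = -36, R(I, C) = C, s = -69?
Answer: -3251/21 ≈ -154.81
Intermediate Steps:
L(Q) = 2 + 2*Q (L(Q) = Q*2 + 2 = 2*Q + 2 = 2 + 2*Q)
(j(-63, l) - 3214)/(u(s) + L(44)) = (-37 - 3214)/(-69 + (2 + 2*44)) = -3251/(-69 + (2 + 88)) = -3251/(-69 + 90) = -3251/21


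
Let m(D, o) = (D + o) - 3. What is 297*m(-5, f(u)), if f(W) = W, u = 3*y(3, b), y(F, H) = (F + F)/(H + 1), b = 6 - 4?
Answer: -594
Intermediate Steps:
b = 2
y(F, H) = 2*F/(1 + H) (y(F, H) = (2*F)/(1 + H) = 2*F/(1 + H))
u = 6 (u = 3*(2*3/(1 + 2)) = 3*(2*3/3) = 3*(2*3*(1/3)) = 3*2 = 6)
m(D, o) = -3 + D + o
297*m(-5, f(u)) = 297*(-3 - 5 + 6) = 297*(-2) = -594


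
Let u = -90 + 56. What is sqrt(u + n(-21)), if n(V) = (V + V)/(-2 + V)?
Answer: 2*I*sqrt(4255)/23 ≈ 5.6722*I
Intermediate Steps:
n(V) = 2*V/(-2 + V) (n(V) = (2*V)/(-2 + V) = 2*V/(-2 + V))
u = -34
sqrt(u + n(-21)) = sqrt(-34 + 2*(-21)/(-2 - 21)) = sqrt(-34 + 2*(-21)/(-23)) = sqrt(-34 + 2*(-21)*(-1/23)) = sqrt(-34 + 42/23) = sqrt(-740/23) = 2*I*sqrt(4255)/23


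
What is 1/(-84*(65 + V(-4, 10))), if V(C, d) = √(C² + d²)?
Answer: -65/345156 + √29/172578 ≈ -0.00015712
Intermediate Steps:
1/(-84*(65 + V(-4, 10))) = 1/(-84*(65 + √((-4)² + 10²))) = 1/(-84*(65 + √(16 + 100))) = 1/(-84*(65 + √116)) = 1/(-84*(65 + 2*√29)) = 1/(-5460 - 168*√29)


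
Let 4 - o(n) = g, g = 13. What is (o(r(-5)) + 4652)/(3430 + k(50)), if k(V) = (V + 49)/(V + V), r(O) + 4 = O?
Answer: 464300/343099 ≈ 1.3533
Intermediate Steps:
r(O) = -4 + O
o(n) = -9 (o(n) = 4 - 1*13 = 4 - 13 = -9)
k(V) = (49 + V)/(2*V) (k(V) = (49 + V)/((2*V)) = (49 + V)*(1/(2*V)) = (49 + V)/(2*V))
(o(r(-5)) + 4652)/(3430 + k(50)) = (-9 + 4652)/(3430 + (1/2)*(49 + 50)/50) = 4643/(3430 + (1/2)*(1/50)*99) = 4643/(3430 + 99/100) = 4643/(343099/100) = 4643*(100/343099) = 464300/343099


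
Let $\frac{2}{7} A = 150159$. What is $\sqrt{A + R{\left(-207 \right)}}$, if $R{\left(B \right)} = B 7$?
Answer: $\frac{\sqrt{2096430}}{2} \approx 723.95$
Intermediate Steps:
$A = \frac{1051113}{2}$ ($A = \frac{7}{2} \cdot 150159 = \frac{1051113}{2} \approx 5.2556 \cdot 10^{5}$)
$R{\left(B \right)} = 7 B$
$\sqrt{A + R{\left(-207 \right)}} = \sqrt{\frac{1051113}{2} + 7 \left(-207\right)} = \sqrt{\frac{1051113}{2} - 1449} = \sqrt{\frac{1048215}{2}} = \frac{\sqrt{2096430}}{2}$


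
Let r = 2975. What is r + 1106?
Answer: 4081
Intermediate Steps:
r + 1106 = 2975 + 1106 = 4081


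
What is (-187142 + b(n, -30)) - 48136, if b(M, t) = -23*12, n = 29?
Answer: -235554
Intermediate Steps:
b(M, t) = -276
(-187142 + b(n, -30)) - 48136 = (-187142 - 276) - 48136 = -187418 - 48136 = -235554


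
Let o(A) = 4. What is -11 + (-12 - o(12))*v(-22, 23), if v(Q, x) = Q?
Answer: 341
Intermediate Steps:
-11 + (-12 - o(12))*v(-22, 23) = -11 + (-12 - 1*4)*(-22) = -11 + (-12 - 4)*(-22) = -11 - 16*(-22) = -11 + 352 = 341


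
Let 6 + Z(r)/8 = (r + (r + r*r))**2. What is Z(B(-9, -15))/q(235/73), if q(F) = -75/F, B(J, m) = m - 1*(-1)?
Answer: -3536656/365 ≈ -9689.5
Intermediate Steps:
B(J, m) = 1 + m (B(J, m) = m + 1 = 1 + m)
Z(r) = -48 + 8*(r**2 + 2*r)**2 (Z(r) = -48 + 8*(r + (r + r*r))**2 = -48 + 8*(r + (r + r**2))**2 = -48 + 8*(r**2 + 2*r)**2)
Z(B(-9, -15))/q(235/73) = (-48 + 8*(1 - 15)**2*(2 + (1 - 15))**2)/((-75/(235/73))) = (-48 + 8*(-14)**2*(2 - 14)**2)/((-75/(235*(1/73)))) = (-48 + 8*196*(-12)**2)/((-75/235/73)) = (-48 + 8*196*144)/((-75*73/235)) = (-48 + 225792)/(-1095/47) = 225744*(-47/1095) = -3536656/365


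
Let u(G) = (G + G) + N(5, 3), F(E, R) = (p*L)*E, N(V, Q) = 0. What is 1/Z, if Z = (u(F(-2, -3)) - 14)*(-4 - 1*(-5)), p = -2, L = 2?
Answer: ½ ≈ 0.50000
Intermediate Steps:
F(E, R) = -4*E (F(E, R) = (-2*2)*E = -4*E)
u(G) = 2*G (u(G) = (G + G) + 0 = 2*G + 0 = 2*G)
Z = 2 (Z = (2*(-4*(-2)) - 14)*(-4 - 1*(-5)) = (2*8 - 14)*(-4 + 5) = (16 - 14)*1 = 2*1 = 2)
1/Z = 1/2 = ½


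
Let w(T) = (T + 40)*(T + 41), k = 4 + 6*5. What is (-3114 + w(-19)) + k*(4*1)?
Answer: -2516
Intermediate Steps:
k = 34 (k = 4 + 30 = 34)
w(T) = (40 + T)*(41 + T)
(-3114 + w(-19)) + k*(4*1) = (-3114 + (1640 + (-19)² + 81*(-19))) + 34*(4*1) = (-3114 + (1640 + 361 - 1539)) + 34*4 = (-3114 + 462) + 136 = -2652 + 136 = -2516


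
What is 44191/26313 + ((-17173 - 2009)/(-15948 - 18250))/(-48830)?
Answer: 5270966492641/3138555135030 ≈ 1.6794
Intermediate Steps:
44191/26313 + ((-17173 - 2009)/(-15948 - 18250))/(-48830) = 44191*(1/26313) - 19182/(-34198)*(-1/48830) = 6313/3759 - 19182*(-1/34198)*(-1/48830) = 6313/3759 + (9591/17099)*(-1/48830) = 6313/3759 - 9591/834944170 = 5270966492641/3138555135030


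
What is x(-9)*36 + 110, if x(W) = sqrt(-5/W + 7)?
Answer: 110 + 24*sqrt(17) ≈ 208.95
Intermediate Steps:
x(W) = sqrt(7 - 5/W)
x(-9)*36 + 110 = sqrt(7 - 5/(-9))*36 + 110 = sqrt(7 - 5*(-1/9))*36 + 110 = sqrt(7 + 5/9)*36 + 110 = sqrt(68/9)*36 + 110 = (2*sqrt(17)/3)*36 + 110 = 24*sqrt(17) + 110 = 110 + 24*sqrt(17)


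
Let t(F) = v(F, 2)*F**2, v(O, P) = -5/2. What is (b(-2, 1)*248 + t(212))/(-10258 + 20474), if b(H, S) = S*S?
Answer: -14014/1277 ≈ -10.974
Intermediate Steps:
b(H, S) = S**2
v(O, P) = -5/2 (v(O, P) = -5*1/2 = -5/2)
t(F) = -5*F**2/2
(b(-2, 1)*248 + t(212))/(-10258 + 20474) = (1**2*248 - 5/2*212**2)/(-10258 + 20474) = (1*248 - 5/2*44944)/10216 = (248 - 112360)*(1/10216) = -112112*1/10216 = -14014/1277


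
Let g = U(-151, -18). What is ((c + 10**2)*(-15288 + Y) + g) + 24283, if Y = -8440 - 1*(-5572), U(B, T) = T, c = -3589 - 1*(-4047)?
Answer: -10106783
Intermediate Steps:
c = 458 (c = -3589 + 4047 = 458)
g = -18
Y = -2868 (Y = -8440 + 5572 = -2868)
((c + 10**2)*(-15288 + Y) + g) + 24283 = ((458 + 10**2)*(-15288 - 2868) - 18) + 24283 = ((458 + 100)*(-18156) - 18) + 24283 = (558*(-18156) - 18) + 24283 = (-10131048 - 18) + 24283 = -10131066 + 24283 = -10106783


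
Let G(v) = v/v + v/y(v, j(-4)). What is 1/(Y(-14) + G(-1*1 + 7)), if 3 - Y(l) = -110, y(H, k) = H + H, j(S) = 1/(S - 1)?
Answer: 2/229 ≈ 0.0087336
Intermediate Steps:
j(S) = 1/(-1 + S)
y(H, k) = 2*H
Y(l) = 113 (Y(l) = 3 - 1*(-110) = 3 + 110 = 113)
G(v) = 3/2 (G(v) = v/v + v/((2*v)) = 1 + v*(1/(2*v)) = 1 + ½ = 3/2)
1/(Y(-14) + G(-1*1 + 7)) = 1/(113 + 3/2) = 1/(229/2) = 2/229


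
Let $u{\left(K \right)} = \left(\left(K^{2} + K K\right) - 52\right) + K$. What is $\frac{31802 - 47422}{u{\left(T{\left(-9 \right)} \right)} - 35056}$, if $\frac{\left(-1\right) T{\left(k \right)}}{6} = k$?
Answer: $\frac{7810}{14611} \approx 0.53453$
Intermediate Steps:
$T{\left(k \right)} = - 6 k$
$u{\left(K \right)} = -52 + K + 2 K^{2}$ ($u{\left(K \right)} = \left(\left(K^{2} + K^{2}\right) - 52\right) + K = \left(2 K^{2} - 52\right) + K = \left(-52 + 2 K^{2}\right) + K = -52 + K + 2 K^{2}$)
$\frac{31802 - 47422}{u{\left(T{\left(-9 \right)} \right)} - 35056} = \frac{31802 - 47422}{\left(-52 - -54 + 2 \left(\left(-6\right) \left(-9\right)\right)^{2}\right) - 35056} = - \frac{15620}{\left(-52 + 54 + 2 \cdot 54^{2}\right) - 35056} = - \frac{15620}{\left(-52 + 54 + 2 \cdot 2916\right) - 35056} = - \frac{15620}{\left(-52 + 54 + 5832\right) - 35056} = - \frac{15620}{5834 - 35056} = - \frac{15620}{-29222} = \left(-15620\right) \left(- \frac{1}{29222}\right) = \frac{7810}{14611}$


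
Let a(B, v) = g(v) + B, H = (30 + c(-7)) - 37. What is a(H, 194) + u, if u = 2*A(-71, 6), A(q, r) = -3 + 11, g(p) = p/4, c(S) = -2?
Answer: 111/2 ≈ 55.500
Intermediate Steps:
g(p) = p/4 (g(p) = p*(1/4) = p/4)
H = -9 (H = (30 - 2) - 37 = 28 - 37 = -9)
A(q, r) = 8
a(B, v) = B + v/4 (a(B, v) = v/4 + B = B + v/4)
u = 16 (u = 2*8 = 16)
a(H, 194) + u = (-9 + (1/4)*194) + 16 = (-9 + 97/2) + 16 = 79/2 + 16 = 111/2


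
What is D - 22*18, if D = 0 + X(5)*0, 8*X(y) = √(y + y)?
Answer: -396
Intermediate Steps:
X(y) = √2*√y/8 (X(y) = √(y + y)/8 = √(2*y)/8 = (√2*√y)/8 = √2*√y/8)
D = 0 (D = 0 + (√2*√5/8)*0 = 0 + (√10/8)*0 = 0 + 0 = 0)
D - 22*18 = 0 - 22*18 = 0 - 396 = -396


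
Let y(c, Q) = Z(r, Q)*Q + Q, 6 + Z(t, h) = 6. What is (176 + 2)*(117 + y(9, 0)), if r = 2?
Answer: 20826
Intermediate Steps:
Z(t, h) = 0 (Z(t, h) = -6 + 6 = 0)
y(c, Q) = Q (y(c, Q) = 0*Q + Q = 0 + Q = Q)
(176 + 2)*(117 + y(9, 0)) = (176 + 2)*(117 + 0) = 178*117 = 20826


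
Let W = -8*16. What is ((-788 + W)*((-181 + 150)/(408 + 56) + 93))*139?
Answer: -1372584551/116 ≈ -1.1833e+7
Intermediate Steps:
W = -128
((-788 + W)*((-181 + 150)/(408 + 56) + 93))*139 = ((-788 - 128)*((-181 + 150)/(408 + 56) + 93))*139 = -916*(-31/464 + 93)*139 = -916*43121/464*139 = -9874709/116*139 = -1372584551/116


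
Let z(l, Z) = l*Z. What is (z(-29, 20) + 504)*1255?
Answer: -95380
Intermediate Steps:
z(l, Z) = Z*l
(z(-29, 20) + 504)*1255 = (20*(-29) + 504)*1255 = (-580 + 504)*1255 = -76*1255 = -95380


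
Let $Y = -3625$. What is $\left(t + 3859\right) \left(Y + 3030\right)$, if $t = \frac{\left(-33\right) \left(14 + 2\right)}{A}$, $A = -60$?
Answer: $-2301341$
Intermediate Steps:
$t = \frac{44}{5}$ ($t = \frac{\left(-33\right) \left(14 + 2\right)}{-60} = \left(-33\right) 16 \left(- \frac{1}{60}\right) = \left(-528\right) \left(- \frac{1}{60}\right) = \frac{44}{5} \approx 8.8$)
$\left(t + 3859\right) \left(Y + 3030\right) = \left(\frac{44}{5} + 3859\right) \left(-3625 + 3030\right) = \frac{19339}{5} \left(-595\right) = -2301341$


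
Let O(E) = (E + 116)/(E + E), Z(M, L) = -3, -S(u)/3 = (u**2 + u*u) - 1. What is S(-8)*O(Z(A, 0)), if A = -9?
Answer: 14351/2 ≈ 7175.5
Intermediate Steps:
S(u) = 3 - 6*u**2 (S(u) = -3*((u**2 + u*u) - 1) = -3*((u**2 + u**2) - 1) = -3*(2*u**2 - 1) = -3*(-1 + 2*u**2) = 3 - 6*u**2)
O(E) = (116 + E)/(2*E) (O(E) = (116 + E)/((2*E)) = (116 + E)*(1/(2*E)) = (116 + E)/(2*E))
S(-8)*O(Z(A, 0)) = (3 - 6*(-8)**2)*((1/2)*(116 - 3)/(-3)) = (3 - 6*64)*((1/2)*(-1/3)*113) = (3 - 384)*(-113/6) = -381*(-113/6) = 14351/2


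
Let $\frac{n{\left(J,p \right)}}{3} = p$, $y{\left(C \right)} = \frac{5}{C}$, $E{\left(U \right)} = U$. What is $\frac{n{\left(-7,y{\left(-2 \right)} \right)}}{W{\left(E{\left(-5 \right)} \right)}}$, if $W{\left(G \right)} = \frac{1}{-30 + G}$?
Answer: $\frac{525}{2} \approx 262.5$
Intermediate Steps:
$n{\left(J,p \right)} = 3 p$
$\frac{n{\left(-7,y{\left(-2 \right)} \right)}}{W{\left(E{\left(-5 \right)} \right)}} = \frac{3 \frac{5}{-2}}{\frac{1}{-30 - 5}} = \frac{3 \cdot 5 \left(- \frac{1}{2}\right)}{\frac{1}{-35}} = \frac{3 \left(- \frac{5}{2}\right)}{- \frac{1}{35}} = \left(- \frac{15}{2}\right) \left(-35\right) = \frac{525}{2}$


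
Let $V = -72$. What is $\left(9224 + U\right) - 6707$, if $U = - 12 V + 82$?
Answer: $3463$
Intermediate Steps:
$U = 946$ ($U = \left(-12\right) \left(-72\right) + 82 = 864 + 82 = 946$)
$\left(9224 + U\right) - 6707 = \left(9224 + 946\right) - 6707 = 10170 - 6707 = 3463$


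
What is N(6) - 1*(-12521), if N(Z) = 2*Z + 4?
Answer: 12537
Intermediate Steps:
N(Z) = 4 + 2*Z
N(6) - 1*(-12521) = (4 + 2*6) - 1*(-12521) = (4 + 12) + 12521 = 16 + 12521 = 12537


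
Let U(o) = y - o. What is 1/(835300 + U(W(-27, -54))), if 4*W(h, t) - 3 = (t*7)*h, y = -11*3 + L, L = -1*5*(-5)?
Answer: 4/3330959 ≈ 1.2009e-6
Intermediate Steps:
L = 25 (L = -5*(-5) = 25)
y = -8 (y = -11*3 + 25 = -33 + 25 = -8)
W(h, t) = ¾ + 7*h*t/4 (W(h, t) = ¾ + ((t*7)*h)/4 = ¾ + ((7*t)*h)/4 = ¾ + (7*h*t)/4 = ¾ + 7*h*t/4)
U(o) = -8 - o
1/(835300 + U(W(-27, -54))) = 1/(835300 + (-8 - (¾ + (7/4)*(-27)*(-54)))) = 1/(835300 + (-8 - (¾ + 5103/2))) = 1/(835300 + (-8 - 1*10209/4)) = 1/(835300 + (-8 - 10209/4)) = 1/(835300 - 10241/4) = 1/(3330959/4) = 4/3330959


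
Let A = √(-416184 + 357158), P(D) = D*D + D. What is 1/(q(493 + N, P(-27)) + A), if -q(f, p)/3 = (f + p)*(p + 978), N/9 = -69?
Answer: -1446480/4184608810313 - I*√59026/8369217620626 ≈ -3.4567e-7 - 2.9029e-11*I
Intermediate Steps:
N = -621 (N = 9*(-69) = -621)
P(D) = D + D² (P(D) = D² + D = D + D²)
A = I*√59026 (A = √(-59026) = I*√59026 ≈ 242.95*I)
q(f, p) = -3*(978 + p)*(f + p) (q(f, p) = -3*(f + p)*(p + 978) = -3*(f + p)*(978 + p) = -3*(978 + p)*(f + p))
1/(q(493 + N, P(-27)) + A) = 1/((-2934*(493 - 621) - (-79218)*(1 - 27) - 3*729*(1 - 27)² - 3*(493 - 621)*(-27*(1 - 27))) + I*√59026) = 1/((-2934*(-128) - (-79218)*(-26) - 3*(-27*(-26))² - 3*(-128)*(-27*(-26))) + I*√59026) = 1/((375552 - 2934*702 - 3*702² - 3*(-128)*702) + I*√59026) = 1/((375552 - 2059668 - 3*492804 + 269568) + I*√59026) = 1/((375552 - 2059668 - 1478412 + 269568) + I*√59026) = 1/(-2892960 + I*√59026)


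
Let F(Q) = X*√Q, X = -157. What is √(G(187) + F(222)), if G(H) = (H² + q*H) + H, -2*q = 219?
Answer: √(58718 - 628*√222)/2 ≈ 111.09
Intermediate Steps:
q = -219/2 (q = -½*219 = -219/2 ≈ -109.50)
F(Q) = -157*√Q
G(H) = H² - 217*H/2 (G(H) = (H² - 219*H/2) + H = H² - 217*H/2)
√(G(187) + F(222)) = √((½)*187*(-217 + 2*187) - 157*√222) = √((½)*187*(-217 + 374) - 157*√222) = √((½)*187*157 - 157*√222) = √(29359/2 - 157*√222)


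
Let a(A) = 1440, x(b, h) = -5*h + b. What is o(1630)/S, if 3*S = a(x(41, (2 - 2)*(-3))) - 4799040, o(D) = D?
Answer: -163/159920 ≈ -0.0010193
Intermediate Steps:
x(b, h) = b - 5*h
S = -1599200 (S = (1440 - 4799040)/3 = (1/3)*(-4797600) = -1599200)
o(1630)/S = 1630/(-1599200) = 1630*(-1/1599200) = -163/159920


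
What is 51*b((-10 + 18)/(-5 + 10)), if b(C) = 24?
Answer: 1224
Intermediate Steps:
51*b((-10 + 18)/(-5 + 10)) = 51*24 = 1224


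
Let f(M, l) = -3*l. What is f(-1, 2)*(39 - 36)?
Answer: -18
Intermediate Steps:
f(-1, 2)*(39 - 36) = (-3*2)*(39 - 36) = -6*3 = -18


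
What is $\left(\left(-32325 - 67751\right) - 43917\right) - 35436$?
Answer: $-179429$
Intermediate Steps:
$\left(\left(-32325 - 67751\right) - 43917\right) - 35436 = \left(-100076 - 43917\right) - 35436 = -143993 - 35436 = -179429$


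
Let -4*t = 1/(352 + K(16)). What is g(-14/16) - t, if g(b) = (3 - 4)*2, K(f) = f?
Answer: -2943/1472 ≈ -1.9993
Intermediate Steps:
t = -1/1472 (t = -1/(4*(352 + 16)) = -¼/368 = -¼*1/368 = -1/1472 ≈ -0.00067935)
g(b) = -2 (g(b) = -1*2 = -2)
g(-14/16) - t = -2 - 1*(-1/1472) = -2 + 1/1472 = -2943/1472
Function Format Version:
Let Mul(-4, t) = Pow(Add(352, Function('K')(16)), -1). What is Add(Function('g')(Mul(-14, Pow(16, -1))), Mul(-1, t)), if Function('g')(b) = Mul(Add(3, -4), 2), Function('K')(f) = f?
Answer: Rational(-2943, 1472) ≈ -1.9993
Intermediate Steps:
t = Rational(-1, 1472) (t = Mul(Rational(-1, 4), Pow(Add(352, 16), -1)) = Mul(Rational(-1, 4), Pow(368, -1)) = Mul(Rational(-1, 4), Rational(1, 368)) = Rational(-1, 1472) ≈ -0.00067935)
Function('g')(b) = -2 (Function('g')(b) = Mul(-1, 2) = -2)
Add(Function('g')(Mul(-14, Pow(16, -1))), Mul(-1, t)) = Add(-2, Mul(-1, Rational(-1, 1472))) = Add(-2, Rational(1, 1472)) = Rational(-2943, 1472)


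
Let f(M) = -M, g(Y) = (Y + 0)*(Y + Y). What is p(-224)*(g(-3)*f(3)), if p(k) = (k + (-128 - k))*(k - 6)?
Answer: -1589760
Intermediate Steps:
g(Y) = 2*Y² (g(Y) = Y*(2*Y) = 2*Y²)
p(k) = 768 - 128*k (p(k) = -128*(-6 + k) = 768 - 128*k)
p(-224)*(g(-3)*f(3)) = (768 - 128*(-224))*((2*(-3)²)*(-1*3)) = (768 + 28672)*((2*9)*(-3)) = 29440*(18*(-3)) = 29440*(-54) = -1589760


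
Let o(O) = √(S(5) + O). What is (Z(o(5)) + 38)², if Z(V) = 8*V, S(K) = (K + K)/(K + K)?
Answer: 1828 + 608*√6 ≈ 3317.3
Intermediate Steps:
S(K) = 1 (S(K) = (2*K)/((2*K)) = (2*K)*(1/(2*K)) = 1)
o(O) = √(1 + O)
(Z(o(5)) + 38)² = (8*√(1 + 5) + 38)² = (8*√6 + 38)² = (38 + 8*√6)²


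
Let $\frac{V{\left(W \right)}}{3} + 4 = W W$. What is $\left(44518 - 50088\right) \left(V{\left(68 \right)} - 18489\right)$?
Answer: $25783530$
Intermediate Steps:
$V{\left(W \right)} = -12 + 3 W^{2}$ ($V{\left(W \right)} = -12 + 3 W W = -12 + 3 W^{2}$)
$\left(44518 - 50088\right) \left(V{\left(68 \right)} - 18489\right) = \left(44518 - 50088\right) \left(\left(-12 + 3 \cdot 68^{2}\right) - 18489\right) = - 5570 \left(\left(-12 + 3 \cdot 4624\right) - 18489\right) = - 5570 \left(\left(-12 + 13872\right) - 18489\right) = - 5570 \left(13860 - 18489\right) = \left(-5570\right) \left(-4629\right) = 25783530$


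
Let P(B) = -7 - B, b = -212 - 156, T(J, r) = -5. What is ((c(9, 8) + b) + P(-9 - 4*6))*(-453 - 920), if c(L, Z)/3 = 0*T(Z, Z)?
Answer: 469566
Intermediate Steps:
c(L, Z) = 0 (c(L, Z) = 3*(0*(-5)) = 3*0 = 0)
b = -368
((c(9, 8) + b) + P(-9 - 4*6))*(-453 - 920) = ((0 - 368) + (-7 - (-9 - 4*6)))*(-453 - 920) = (-368 + (-7 - (-9 - 1*24)))*(-1373) = (-368 + (-7 - (-9 - 24)))*(-1373) = (-368 + (-7 - 1*(-33)))*(-1373) = (-368 + (-7 + 33))*(-1373) = (-368 + 26)*(-1373) = -342*(-1373) = 469566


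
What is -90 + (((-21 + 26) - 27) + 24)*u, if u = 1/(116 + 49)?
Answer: -14848/165 ≈ -89.988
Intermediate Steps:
u = 1/165 ≈ 0.0060606
-90 + (((-21 + 26) - 27) + 24)*u = -90 + (((-21 + 26) - 27) + 24)*(1/165) = -90 + ((5 - 27) + 24)*(1/165) = -90 + (-22 + 24)*(1/165) = -90 + 2*(1/165) = -90 + 2/165 = -14848/165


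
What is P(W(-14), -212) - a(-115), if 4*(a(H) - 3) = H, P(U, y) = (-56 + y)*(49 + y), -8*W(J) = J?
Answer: 174839/4 ≈ 43710.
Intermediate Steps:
W(J) = -J/8
a(H) = 3 + H/4
P(W(-14), -212) - a(-115) = (-2744 + (-212)**2 - 7*(-212)) - (3 + (1/4)*(-115)) = (-2744 + 44944 + 1484) - (3 - 115/4) = 43684 - 1*(-103/4) = 43684 + 103/4 = 174839/4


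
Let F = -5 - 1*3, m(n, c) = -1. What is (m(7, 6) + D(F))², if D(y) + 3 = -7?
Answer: 121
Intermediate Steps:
F = -8 (F = -5 - 3 = -8)
D(y) = -10 (D(y) = -3 - 7 = -10)
(m(7, 6) + D(F))² = (-1 - 10)² = (-11)² = 121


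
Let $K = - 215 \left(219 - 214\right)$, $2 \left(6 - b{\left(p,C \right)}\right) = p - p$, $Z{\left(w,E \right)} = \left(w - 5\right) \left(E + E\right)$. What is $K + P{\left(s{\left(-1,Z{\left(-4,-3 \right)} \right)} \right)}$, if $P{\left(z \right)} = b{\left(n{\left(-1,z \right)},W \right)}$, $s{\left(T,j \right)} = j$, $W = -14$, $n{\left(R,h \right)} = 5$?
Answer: $-1069$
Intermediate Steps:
$Z{\left(w,E \right)} = 2 E \left(-5 + w\right)$ ($Z{\left(w,E \right)} = \left(-5 + w\right) 2 E = 2 E \left(-5 + w\right)$)
$b{\left(p,C \right)} = 6$ ($b{\left(p,C \right)} = 6 - \frac{p - p}{2} = 6 - 0 = 6 + 0 = 6$)
$K = -1075$ ($K = \left(-215\right) 5 = -1075$)
$P{\left(z \right)} = 6$
$K + P{\left(s{\left(-1,Z{\left(-4,-3 \right)} \right)} \right)} = -1075 + 6 = -1069$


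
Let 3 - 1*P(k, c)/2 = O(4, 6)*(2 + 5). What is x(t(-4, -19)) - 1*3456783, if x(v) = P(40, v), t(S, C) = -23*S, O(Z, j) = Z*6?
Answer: -3457113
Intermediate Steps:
O(Z, j) = 6*Z
P(k, c) = -330 (P(k, c) = 6 - 2*6*4*(2 + 5) = 6 - 48*7 = 6 - 2*168 = 6 - 336 = -330)
t(S, C) = -23*S
x(v) = -330
x(t(-4, -19)) - 1*3456783 = -330 - 1*3456783 = -330 - 3456783 = -3457113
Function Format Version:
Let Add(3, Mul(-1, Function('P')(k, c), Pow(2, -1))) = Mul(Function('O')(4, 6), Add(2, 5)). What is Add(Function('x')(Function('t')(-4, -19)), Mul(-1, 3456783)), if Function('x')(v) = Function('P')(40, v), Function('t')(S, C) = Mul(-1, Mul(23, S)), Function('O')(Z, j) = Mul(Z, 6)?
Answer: -3457113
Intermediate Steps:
Function('O')(Z, j) = Mul(6, Z)
Function('P')(k, c) = -330 (Function('P')(k, c) = Add(6, Mul(-2, Mul(Mul(6, 4), Add(2, 5)))) = Add(6, Mul(-2, Mul(24, 7))) = Add(6, Mul(-2, 168)) = Add(6, -336) = -330)
Function('t')(S, C) = Mul(-23, S)
Function('x')(v) = -330
Add(Function('x')(Function('t')(-4, -19)), Mul(-1, 3456783)) = Add(-330, Mul(-1, 3456783)) = Add(-330, -3456783) = -3457113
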